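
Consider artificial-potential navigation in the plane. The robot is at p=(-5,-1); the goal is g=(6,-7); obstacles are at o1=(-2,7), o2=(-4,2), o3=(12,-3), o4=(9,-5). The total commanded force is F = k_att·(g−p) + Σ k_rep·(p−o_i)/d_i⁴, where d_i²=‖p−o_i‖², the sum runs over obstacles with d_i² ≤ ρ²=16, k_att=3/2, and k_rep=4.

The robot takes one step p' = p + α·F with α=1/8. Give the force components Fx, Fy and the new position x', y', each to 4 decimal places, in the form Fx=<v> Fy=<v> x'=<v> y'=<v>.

F_att = 3/2·(g−p) = 3/2·(11,-6) = (16.5000,-9.0000)
o1: d²=73 > ρ²=16 → inactive
o2: d²=10 ≤ ρ²=16; F_rep = 4·(-1,-3)/10² = (-0.0400,-0.1200)
o3: d²=293 > ρ²=16 → inactive
o4: d²=212 > ρ²=16 → inactive
F = F_att + ΣF_rep = (16.4600,-9.1200)
p' = p + 1/8·F = (-2.9425,-2.1400)

Fx=16.4600 Fy=-9.1200 x'=-2.9425 y'=-2.1400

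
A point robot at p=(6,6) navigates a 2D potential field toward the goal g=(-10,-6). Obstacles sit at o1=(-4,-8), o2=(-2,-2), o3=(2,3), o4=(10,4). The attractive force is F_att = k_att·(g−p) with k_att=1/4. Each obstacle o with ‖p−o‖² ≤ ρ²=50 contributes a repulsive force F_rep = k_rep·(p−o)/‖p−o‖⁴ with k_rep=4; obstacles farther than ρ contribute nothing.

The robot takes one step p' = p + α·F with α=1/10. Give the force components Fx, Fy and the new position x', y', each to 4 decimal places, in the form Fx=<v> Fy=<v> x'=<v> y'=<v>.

F_att = 1/4·(g−p) = 1/4·(-16,-12) = (-4.0000,-3.0000)
o1: d²=296 > ρ²=50 → inactive
o2: d²=128 > ρ²=50 → inactive
o3: d²=25 ≤ ρ²=50; F_rep = 4·(4,3)/25² = (0.0256,0.0192)
o4: d²=20 ≤ ρ²=50; F_rep = 4·(-4,2)/20² = (-0.0400,0.0200)
F = F_att + ΣF_rep = (-4.0144,-2.9608)
p' = p + 1/10·F = (5.5986,5.7039)

Fx=-4.0144 Fy=-2.9608 x'=5.5986 y'=5.7039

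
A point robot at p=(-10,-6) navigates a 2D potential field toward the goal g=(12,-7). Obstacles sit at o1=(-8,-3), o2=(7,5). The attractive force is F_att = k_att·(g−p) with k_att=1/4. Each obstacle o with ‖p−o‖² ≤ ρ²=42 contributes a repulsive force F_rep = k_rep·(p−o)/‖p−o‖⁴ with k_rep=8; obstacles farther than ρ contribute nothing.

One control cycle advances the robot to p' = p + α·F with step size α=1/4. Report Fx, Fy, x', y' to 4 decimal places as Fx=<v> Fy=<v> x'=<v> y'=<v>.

F_att = 1/4·(g−p) = 1/4·(22,-1) = (5.5000,-0.2500)
o1: d²=13 ≤ ρ²=42; F_rep = 8·(-2,-3)/13² = (-0.0947,-0.1420)
o2: d²=410 > ρ²=42 → inactive
F = F_att + ΣF_rep = (5.4053,-0.3920)
p' = p + 1/4·F = (-8.6487,-6.0980)

Fx=5.4053 Fy=-0.3920 x'=-8.6487 y'=-6.0980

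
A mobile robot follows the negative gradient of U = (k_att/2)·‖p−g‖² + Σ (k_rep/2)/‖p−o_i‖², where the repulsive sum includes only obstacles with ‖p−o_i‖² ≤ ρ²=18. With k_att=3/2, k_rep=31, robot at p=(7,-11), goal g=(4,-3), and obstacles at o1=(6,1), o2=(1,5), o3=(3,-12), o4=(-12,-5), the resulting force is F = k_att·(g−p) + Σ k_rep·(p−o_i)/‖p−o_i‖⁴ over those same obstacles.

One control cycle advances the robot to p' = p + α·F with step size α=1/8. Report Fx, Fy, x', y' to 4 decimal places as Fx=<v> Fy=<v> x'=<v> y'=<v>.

Fx=-4.0709 Fy=12.1073 x'=6.4911 y'=-9.4866

F_att = 3/2·(g−p) = 3/2·(-3,8) = (-4.5000,12.0000)
o1: d²=145 > ρ²=18 → inactive
o2: d²=292 > ρ²=18 → inactive
o3: d²=17 ≤ ρ²=18; F_rep = 31·(4,1)/17² = (0.4291,0.1073)
o4: d²=397 > ρ²=18 → inactive
F = F_att + ΣF_rep = (-4.0709,12.1073)
p' = p + 1/8·F = (6.4911,-9.4866)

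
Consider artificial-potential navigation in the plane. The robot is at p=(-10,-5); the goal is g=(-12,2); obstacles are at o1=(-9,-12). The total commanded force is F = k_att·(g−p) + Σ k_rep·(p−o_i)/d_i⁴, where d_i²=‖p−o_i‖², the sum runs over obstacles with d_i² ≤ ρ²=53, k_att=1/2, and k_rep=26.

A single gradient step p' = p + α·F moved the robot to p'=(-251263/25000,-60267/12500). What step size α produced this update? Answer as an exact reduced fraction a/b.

F_att = 1/2·(g−p) = 1/2·(-2,7) = (-1.0000,3.5000)
o1: d²=50 ≤ ρ²=53; F_rep = 26·(-1,7)/50² = (-0.0104,0.0728)
F = F_att + ΣF_rep = (-1.0104,3.5728)
Δp = p'−p = (-0.0505,0.1786); α = Δx/Fx = (-1263/25000) / (-1263/1250) = 1/20
check: Δy/Fy = (2233/12500) / (2233/625) = 1/20 ✓

α = 1/20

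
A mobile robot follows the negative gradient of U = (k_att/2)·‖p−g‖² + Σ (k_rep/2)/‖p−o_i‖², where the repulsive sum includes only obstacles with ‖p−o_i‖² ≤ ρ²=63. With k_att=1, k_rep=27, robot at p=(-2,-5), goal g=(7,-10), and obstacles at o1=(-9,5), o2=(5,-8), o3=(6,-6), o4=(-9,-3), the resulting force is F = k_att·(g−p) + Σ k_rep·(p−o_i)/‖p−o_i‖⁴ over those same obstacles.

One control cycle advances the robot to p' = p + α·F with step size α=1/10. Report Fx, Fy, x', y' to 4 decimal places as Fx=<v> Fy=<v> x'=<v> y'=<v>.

F_att = 1·(g−p) = 1·(9,-5) = (9.0000,-5.0000)
o1: d²=149 > ρ²=63 → inactive
o2: d²=58 ≤ ρ²=63; F_rep = 27·(-7,3)/58² = (-0.0562,0.0241)
o3: d²=65 > ρ²=63 → inactive
o4: d²=53 ≤ ρ²=63; F_rep = 27·(7,-2)/53² = (0.0673,-0.0192)
F = F_att + ΣF_rep = (9.0111,-4.9951)
p' = p + 1/10·F = (-1.0989,-5.4995)

Fx=9.0111 Fy=-4.9951 x'=-1.0989 y'=-5.4995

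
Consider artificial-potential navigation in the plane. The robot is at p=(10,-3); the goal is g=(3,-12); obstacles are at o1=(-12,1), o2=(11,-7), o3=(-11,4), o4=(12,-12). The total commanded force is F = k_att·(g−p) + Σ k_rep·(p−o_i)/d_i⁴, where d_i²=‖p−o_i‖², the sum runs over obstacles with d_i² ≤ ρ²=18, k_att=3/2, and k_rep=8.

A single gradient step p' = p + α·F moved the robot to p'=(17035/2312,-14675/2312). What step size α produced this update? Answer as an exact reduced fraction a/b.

α = 1/4

F_att = 3/2·(g−p) = 3/2·(-7,-9) = (-10.5000,-13.5000)
o1: d²=500 > ρ²=18 → inactive
o2: d²=17 ≤ ρ²=18; F_rep = 8·(-1,4)/17² = (-0.0277,0.1107)
o3: d²=490 > ρ²=18 → inactive
o4: d²=85 > ρ²=18 → inactive
F = F_att + ΣF_rep = (-10.5277,-13.3893)
Δp = p'−p = (-2.6319,-3.3473); α = Δx/Fx = (-6085/2312) / (-6085/578) = 1/4
check: Δy/Fy = (-7739/2312) / (-7739/578) = 1/4 ✓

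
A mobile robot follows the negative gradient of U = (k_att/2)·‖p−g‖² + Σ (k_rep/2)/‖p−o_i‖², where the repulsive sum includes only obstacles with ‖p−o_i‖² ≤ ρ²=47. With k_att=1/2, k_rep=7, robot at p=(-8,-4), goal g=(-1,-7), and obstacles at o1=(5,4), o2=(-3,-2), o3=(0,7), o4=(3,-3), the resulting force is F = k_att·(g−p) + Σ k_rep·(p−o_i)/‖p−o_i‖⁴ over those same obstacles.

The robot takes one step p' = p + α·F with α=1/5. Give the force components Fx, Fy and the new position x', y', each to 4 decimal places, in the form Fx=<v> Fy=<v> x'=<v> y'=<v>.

F_att = 1/2·(g−p) = 1/2·(7,-3) = (3.5000,-1.5000)
o1: d²=233 > ρ²=47 → inactive
o2: d²=29 ≤ ρ²=47; F_rep = 7·(-5,-2)/29² = (-0.0416,-0.0166)
o3: d²=185 > ρ²=47 → inactive
o4: d²=122 > ρ²=47 → inactive
F = F_att + ΣF_rep = (3.4584,-1.5166)
p' = p + 1/5·F = (-7.3083,-4.3033)

Fx=3.4584 Fy=-1.5166 x'=-7.3083 y'=-4.3033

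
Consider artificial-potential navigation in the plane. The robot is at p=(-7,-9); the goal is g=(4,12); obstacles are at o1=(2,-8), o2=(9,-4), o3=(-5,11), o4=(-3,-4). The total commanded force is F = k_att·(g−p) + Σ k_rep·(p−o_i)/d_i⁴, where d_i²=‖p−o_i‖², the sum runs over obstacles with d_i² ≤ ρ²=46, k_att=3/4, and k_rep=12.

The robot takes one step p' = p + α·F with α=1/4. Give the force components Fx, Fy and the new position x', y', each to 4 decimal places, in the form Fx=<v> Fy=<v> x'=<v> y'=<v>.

F_att = 3/4·(g−p) = 3/4·(11,21) = (8.2500,15.7500)
o1: d²=82 > ρ²=46 → inactive
o2: d²=281 > ρ²=46 → inactive
o3: d²=404 > ρ²=46 → inactive
o4: d²=41 ≤ ρ²=46; F_rep = 12·(-4,-5)/41² = (-0.0286,-0.0357)
F = F_att + ΣF_rep = (8.2214,15.7143)
p' = p + 1/4·F = (-4.9446,-5.0714)

Fx=8.2214 Fy=15.7143 x'=-4.9446 y'=-5.0714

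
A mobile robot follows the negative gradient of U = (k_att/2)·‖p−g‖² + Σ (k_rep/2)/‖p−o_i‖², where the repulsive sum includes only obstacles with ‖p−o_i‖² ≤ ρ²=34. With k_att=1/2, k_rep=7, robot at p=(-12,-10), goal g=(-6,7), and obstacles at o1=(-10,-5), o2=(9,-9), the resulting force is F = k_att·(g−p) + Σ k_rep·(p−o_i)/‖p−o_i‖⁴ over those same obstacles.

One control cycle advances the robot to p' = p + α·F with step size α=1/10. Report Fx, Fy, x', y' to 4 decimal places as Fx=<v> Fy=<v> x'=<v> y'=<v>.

F_att = 1/2·(g−p) = 1/2·(6,17) = (3.0000,8.5000)
o1: d²=29 ≤ ρ²=34; F_rep = 7·(-2,-5)/29² = (-0.0166,-0.0416)
o2: d²=442 > ρ²=34 → inactive
F = F_att + ΣF_rep = (2.9834,8.4584)
p' = p + 1/10·F = (-11.7017,-9.1542)

Fx=2.9834 Fy=8.4584 x'=-11.7017 y'=-9.1542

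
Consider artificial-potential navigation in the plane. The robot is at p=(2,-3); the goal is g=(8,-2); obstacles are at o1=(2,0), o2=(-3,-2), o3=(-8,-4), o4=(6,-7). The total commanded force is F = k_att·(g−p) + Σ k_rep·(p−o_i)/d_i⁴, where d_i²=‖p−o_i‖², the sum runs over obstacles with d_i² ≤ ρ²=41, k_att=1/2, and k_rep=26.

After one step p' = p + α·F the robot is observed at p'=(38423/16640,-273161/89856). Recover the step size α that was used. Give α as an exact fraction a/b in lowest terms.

F_att = 1/2·(g−p) = 1/2·(6,1) = (3.0000,0.5000)
o1: d²=9 ≤ ρ²=41; F_rep = 26·(0,-3)/9² = (0.0000,-0.9630)
o2: d²=26 ≤ ρ²=41; F_rep = 26·(5,-1)/26² = (0.1923,-0.0385)
o3: d²=101 > ρ²=41 → inactive
o4: d²=32 ≤ ρ²=41; F_rep = 26·(-4,4)/32² = (-0.1016,0.1016)
F = F_att + ΣF_rep = (3.0907,-0.3999)
Δp = p'−p = (0.3091,-0.0400); α = Δx/Fx = (5143/16640) / (5143/1664) = 1/10
check: Δy/Fy = (-3593/89856) / (-17965/44928) = 1/10 ✓

α = 1/10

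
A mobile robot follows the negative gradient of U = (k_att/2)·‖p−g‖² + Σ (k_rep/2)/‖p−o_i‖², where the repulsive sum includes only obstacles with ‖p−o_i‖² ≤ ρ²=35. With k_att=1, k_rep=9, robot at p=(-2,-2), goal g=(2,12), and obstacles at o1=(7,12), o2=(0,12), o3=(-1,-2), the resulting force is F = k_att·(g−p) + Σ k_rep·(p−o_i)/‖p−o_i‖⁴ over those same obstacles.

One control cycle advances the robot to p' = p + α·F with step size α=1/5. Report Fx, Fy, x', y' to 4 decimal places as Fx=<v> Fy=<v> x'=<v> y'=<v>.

Fx=-5.0000 Fy=14.0000 x'=-3.0000 y'=0.8000

F_att = 1·(g−p) = 1·(4,14) = (4.0000,14.0000)
o1: d²=277 > ρ²=35 → inactive
o2: d²=200 > ρ²=35 → inactive
o3: d²=1 ≤ ρ²=35; F_rep = 9·(-1,0)/1² = (-9.0000,0.0000)
F = F_att + ΣF_rep = (-5.0000,14.0000)
p' = p + 1/5·F = (-3.0000,0.8000)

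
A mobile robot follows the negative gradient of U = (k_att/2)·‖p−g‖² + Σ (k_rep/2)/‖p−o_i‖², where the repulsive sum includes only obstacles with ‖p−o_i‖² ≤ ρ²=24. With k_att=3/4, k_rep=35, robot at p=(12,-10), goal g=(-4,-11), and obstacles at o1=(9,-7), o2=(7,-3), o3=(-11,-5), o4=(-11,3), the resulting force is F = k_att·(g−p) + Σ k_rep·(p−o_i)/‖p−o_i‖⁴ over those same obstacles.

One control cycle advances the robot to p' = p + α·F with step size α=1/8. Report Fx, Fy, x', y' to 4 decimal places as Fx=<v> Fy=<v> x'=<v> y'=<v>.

Fx=-11.6759 Fy=-1.0741 x'=10.5405 y'=-10.1343

F_att = 3/4·(g−p) = 3/4·(-16,-1) = (-12.0000,-0.7500)
o1: d²=18 ≤ ρ²=24; F_rep = 35·(3,-3)/18² = (0.3241,-0.3241)
o2: d²=74 > ρ²=24 → inactive
o3: d²=554 > ρ²=24 → inactive
o4: d²=698 > ρ²=24 → inactive
F = F_att + ΣF_rep = (-11.6759,-1.0741)
p' = p + 1/8·F = (10.5405,-10.1343)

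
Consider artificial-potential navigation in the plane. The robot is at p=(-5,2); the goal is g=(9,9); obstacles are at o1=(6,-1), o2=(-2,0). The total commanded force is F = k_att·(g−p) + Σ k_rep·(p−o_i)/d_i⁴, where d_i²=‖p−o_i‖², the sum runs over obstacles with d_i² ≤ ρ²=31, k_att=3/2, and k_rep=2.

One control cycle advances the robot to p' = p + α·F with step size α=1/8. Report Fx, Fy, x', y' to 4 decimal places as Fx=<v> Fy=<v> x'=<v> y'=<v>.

F_att = 3/2·(g−p) = 3/2·(14,7) = (21.0000,10.5000)
o1: d²=130 > ρ²=31 → inactive
o2: d²=13 ≤ ρ²=31; F_rep = 2·(-3,2)/13² = (-0.0355,0.0237)
F = F_att + ΣF_rep = (20.9645,10.5237)
p' = p + 1/8·F = (-2.3794,3.3155)

Fx=20.9645 Fy=10.5237 x'=-2.3794 y'=3.3155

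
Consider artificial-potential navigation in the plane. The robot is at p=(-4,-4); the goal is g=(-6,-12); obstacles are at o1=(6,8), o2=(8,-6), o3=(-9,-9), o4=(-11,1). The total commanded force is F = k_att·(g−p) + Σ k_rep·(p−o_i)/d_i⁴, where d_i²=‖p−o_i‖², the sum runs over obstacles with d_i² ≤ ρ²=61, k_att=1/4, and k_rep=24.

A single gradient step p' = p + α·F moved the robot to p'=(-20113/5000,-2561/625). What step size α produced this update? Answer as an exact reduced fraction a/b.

α = 1/20

F_att = 1/4·(g−p) = 1/4·(-2,-8) = (-0.5000,-2.0000)
o1: d²=244 > ρ²=61 → inactive
o2: d²=148 > ρ²=61 → inactive
o3: d²=50 ≤ ρ²=61; F_rep = 24·(5,5)/50² = (0.0480,0.0480)
o4: d²=74 > ρ²=61 → inactive
F = F_att + ΣF_rep = (-0.4520,-1.9520)
Δp = p'−p = (-0.0226,-0.0976); α = Δx/Fx = (-113/5000) / (-113/250) = 1/20
check: Δy/Fy = (-61/625) / (-244/125) = 1/20 ✓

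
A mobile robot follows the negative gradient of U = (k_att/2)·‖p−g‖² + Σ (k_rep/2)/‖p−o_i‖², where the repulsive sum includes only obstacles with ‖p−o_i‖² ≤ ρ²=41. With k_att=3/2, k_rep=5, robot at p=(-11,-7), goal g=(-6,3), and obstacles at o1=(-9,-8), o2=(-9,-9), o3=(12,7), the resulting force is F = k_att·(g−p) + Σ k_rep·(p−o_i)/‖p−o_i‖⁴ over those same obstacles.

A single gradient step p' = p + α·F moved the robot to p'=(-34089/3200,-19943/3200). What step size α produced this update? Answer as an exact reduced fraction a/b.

α = 1/20

F_att = 3/2·(g−p) = 3/2·(5,10) = (7.5000,15.0000)
o1: d²=5 ≤ ρ²=41; F_rep = 5·(-2,1)/5² = (-0.4000,0.2000)
o2: d²=8 ≤ ρ²=41; F_rep = 5·(-2,2)/8² = (-0.1562,0.1562)
o3: d²=725 > ρ²=41 → inactive
F = F_att + ΣF_rep = (6.9437,15.3562)
Δp = p'−p = (0.3472,0.7678); α = Δx/Fx = (1111/3200) / (1111/160) = 1/20
check: Δy/Fy = (2457/3200) / (2457/160) = 1/20 ✓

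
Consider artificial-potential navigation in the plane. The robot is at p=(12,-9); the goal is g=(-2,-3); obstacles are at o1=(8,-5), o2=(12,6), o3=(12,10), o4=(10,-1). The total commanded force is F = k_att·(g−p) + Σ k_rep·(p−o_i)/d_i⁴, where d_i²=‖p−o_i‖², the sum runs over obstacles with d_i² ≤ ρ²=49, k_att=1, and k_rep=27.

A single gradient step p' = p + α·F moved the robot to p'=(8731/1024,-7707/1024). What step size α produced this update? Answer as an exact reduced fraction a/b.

F_att = 1·(g−p) = 1·(-14,6) = (-14.0000,6.0000)
o1: d²=32 ≤ ρ²=49; F_rep = 27·(4,-4)/32² = (0.1055,-0.1055)
o2: d²=225 > ρ²=49 → inactive
o3: d²=361 > ρ²=49 → inactive
o4: d²=68 > ρ²=49 → inactive
F = F_att + ΣF_rep = (-13.8945,5.8945)
Δp = p'−p = (-3.4736,1.4736); α = Δx/Fx = (-3557/1024) / (-3557/256) = 1/4
check: Δy/Fy = (1509/1024) / (1509/256) = 1/4 ✓

α = 1/4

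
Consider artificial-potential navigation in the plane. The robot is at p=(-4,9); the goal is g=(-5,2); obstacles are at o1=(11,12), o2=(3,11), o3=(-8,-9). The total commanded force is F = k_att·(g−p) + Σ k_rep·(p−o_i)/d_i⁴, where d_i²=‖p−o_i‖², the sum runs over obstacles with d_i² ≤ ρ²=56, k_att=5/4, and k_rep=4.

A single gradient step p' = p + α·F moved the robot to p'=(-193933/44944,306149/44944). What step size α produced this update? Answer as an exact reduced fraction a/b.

F_att = 5/4·(g−p) = 5/4·(-1,-7) = (-1.2500,-8.7500)
o1: d²=234 > ρ²=56 → inactive
o2: d²=53 ≤ ρ²=56; F_rep = 4·(-7,-2)/53² = (-0.0100,-0.0028)
o3: d²=340 > ρ²=56 → inactive
F = F_att + ΣF_rep = (-1.2600,-8.7528)
Δp = p'−p = (-0.3150,-2.1882); α = Δx/Fx = (-14157/44944) / (-14157/11236) = 1/4
check: Δy/Fy = (-98347/44944) / (-98347/11236) = 1/4 ✓

α = 1/4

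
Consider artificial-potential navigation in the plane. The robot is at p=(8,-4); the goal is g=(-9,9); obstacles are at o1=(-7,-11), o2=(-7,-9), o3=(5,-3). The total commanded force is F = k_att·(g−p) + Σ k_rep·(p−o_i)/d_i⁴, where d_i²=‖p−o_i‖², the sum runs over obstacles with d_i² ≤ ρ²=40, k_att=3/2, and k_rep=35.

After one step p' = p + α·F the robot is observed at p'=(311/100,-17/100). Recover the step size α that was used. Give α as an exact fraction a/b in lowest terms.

α = 1/5

F_att = 3/2·(g−p) = 3/2·(-17,13) = (-25.5000,19.5000)
o1: d²=274 > ρ²=40 → inactive
o2: d²=250 > ρ²=40 → inactive
o3: d²=10 ≤ ρ²=40; F_rep = 35·(3,-1)/10² = (1.0500,-0.3500)
F = F_att + ΣF_rep = (-24.4500,19.1500)
Δp = p'−p = (-4.8900,3.8300); α = Δx/Fx = (-489/100) / (-489/20) = 1/5
check: Δy/Fy = (383/100) / (383/20) = 1/5 ✓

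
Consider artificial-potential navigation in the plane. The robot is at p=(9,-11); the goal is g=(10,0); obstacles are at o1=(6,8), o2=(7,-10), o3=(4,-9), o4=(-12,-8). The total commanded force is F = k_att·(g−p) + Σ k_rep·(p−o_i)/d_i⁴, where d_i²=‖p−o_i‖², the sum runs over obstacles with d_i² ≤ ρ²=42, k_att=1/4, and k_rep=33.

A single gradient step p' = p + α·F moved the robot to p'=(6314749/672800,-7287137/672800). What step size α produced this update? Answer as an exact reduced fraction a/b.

α = 1/8

F_att = 1/4·(g−p) = 1/4·(1,11) = (0.2500,2.7500)
o1: d²=370 > ρ²=42 → inactive
o2: d²=5 ≤ ρ²=42; F_rep = 33·(2,-1)/5² = (2.6400,-1.3200)
o3: d²=29 ≤ ρ²=42; F_rep = 33·(5,-2)/29² = (0.1962,-0.0785)
o4: d²=450 > ρ²=42 → inactive
F = F_att + ΣF_rep = (3.0862,1.3515)
Δp = p'−p = (0.3858,0.1689); α = Δx/Fx = (259549/672800) / (259549/84100) = 1/8
check: Δy/Fy = (113663/672800) / (113663/84100) = 1/8 ✓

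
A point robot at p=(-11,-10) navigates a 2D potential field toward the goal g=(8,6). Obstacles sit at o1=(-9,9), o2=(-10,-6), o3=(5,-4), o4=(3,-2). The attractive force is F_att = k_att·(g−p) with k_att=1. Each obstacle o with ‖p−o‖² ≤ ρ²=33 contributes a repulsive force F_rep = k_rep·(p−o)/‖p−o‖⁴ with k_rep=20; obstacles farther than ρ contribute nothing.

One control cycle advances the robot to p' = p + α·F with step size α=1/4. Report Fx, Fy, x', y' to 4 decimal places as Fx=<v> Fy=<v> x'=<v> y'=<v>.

F_att = 1·(g−p) = 1·(19,16) = (19.0000,16.0000)
o1: d²=365 > ρ²=33 → inactive
o2: d²=17 ≤ ρ²=33; F_rep = 20·(-1,-4)/17² = (-0.0692,-0.2768)
o3: d²=292 > ρ²=33 → inactive
o4: d²=260 > ρ²=33 → inactive
F = F_att + ΣF_rep = (18.9308,15.7232)
p' = p + 1/4·F = (-6.2673,-6.0692)

Fx=18.9308 Fy=15.7232 x'=-6.2673 y'=-6.0692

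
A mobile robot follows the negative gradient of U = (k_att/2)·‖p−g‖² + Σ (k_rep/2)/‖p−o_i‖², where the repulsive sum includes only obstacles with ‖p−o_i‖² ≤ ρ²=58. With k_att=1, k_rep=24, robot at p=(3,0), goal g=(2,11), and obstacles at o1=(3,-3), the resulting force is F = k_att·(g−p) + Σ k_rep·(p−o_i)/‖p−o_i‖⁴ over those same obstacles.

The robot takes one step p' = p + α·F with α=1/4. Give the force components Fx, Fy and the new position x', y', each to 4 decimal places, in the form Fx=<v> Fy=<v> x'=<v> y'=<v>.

Fx=-1.0000 Fy=11.8889 x'=2.7500 y'=2.9722

F_att = 1·(g−p) = 1·(-1,11) = (-1.0000,11.0000)
o1: d²=9 ≤ ρ²=58; F_rep = 24·(0,3)/9² = (0.0000,0.8889)
F = F_att + ΣF_rep = (-1.0000,11.8889)
p' = p + 1/4·F = (2.7500,2.9722)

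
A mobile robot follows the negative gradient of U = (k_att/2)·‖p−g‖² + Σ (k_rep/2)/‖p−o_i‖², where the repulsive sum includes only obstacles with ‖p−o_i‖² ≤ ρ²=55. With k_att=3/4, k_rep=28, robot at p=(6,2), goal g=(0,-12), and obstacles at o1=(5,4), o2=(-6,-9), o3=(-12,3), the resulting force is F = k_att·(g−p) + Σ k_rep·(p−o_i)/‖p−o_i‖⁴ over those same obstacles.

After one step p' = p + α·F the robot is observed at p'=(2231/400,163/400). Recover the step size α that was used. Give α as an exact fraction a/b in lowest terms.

α = 1/8

F_att = 3/4·(g−p) = 3/4·(-6,-14) = (-4.5000,-10.5000)
o1: d²=5 ≤ ρ²=55; F_rep = 28·(1,-2)/5² = (1.1200,-2.2400)
o2: d²=265 > ρ²=55 → inactive
o3: d²=325 > ρ²=55 → inactive
F = F_att + ΣF_rep = (-3.3800,-12.7400)
Δp = p'−p = (-0.4225,-1.5925); α = Δx/Fx = (-169/400) / (-169/50) = 1/8
check: Δy/Fy = (-637/400) / (-637/50) = 1/8 ✓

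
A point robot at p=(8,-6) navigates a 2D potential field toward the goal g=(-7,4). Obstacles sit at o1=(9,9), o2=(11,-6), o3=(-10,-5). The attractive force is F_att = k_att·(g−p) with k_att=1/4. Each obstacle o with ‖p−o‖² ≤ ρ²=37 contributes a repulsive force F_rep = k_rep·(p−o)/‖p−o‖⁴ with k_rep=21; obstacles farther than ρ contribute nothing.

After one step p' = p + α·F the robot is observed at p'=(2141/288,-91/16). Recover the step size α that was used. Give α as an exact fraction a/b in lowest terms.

α = 1/8

F_att = 1/4·(g−p) = 1/4·(-15,10) = (-3.7500,2.5000)
o1: d²=226 > ρ²=37 → inactive
o2: d²=9 ≤ ρ²=37; F_rep = 21·(-3,0)/9² = (-0.7778,0.0000)
o3: d²=325 > ρ²=37 → inactive
F = F_att + ΣF_rep = (-4.5278,2.5000)
Δp = p'−p = (-0.5660,0.3125); α = Δx/Fx = (-163/288) / (-163/36) = 1/8
check: Δy/Fy = (5/16) / (5/2) = 1/8 ✓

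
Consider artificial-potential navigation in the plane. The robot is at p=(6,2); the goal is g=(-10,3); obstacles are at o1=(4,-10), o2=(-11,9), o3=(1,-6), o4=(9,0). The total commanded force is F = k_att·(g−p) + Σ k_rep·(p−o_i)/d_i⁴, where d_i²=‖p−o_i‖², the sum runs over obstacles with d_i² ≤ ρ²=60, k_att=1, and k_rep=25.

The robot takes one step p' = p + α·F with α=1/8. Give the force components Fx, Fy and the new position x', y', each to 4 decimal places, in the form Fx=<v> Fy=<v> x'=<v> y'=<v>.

F_att = 1·(g−p) = 1·(-16,1) = (-16.0000,1.0000)
o1: d²=148 > ρ²=60 → inactive
o2: d²=338 > ρ²=60 → inactive
o3: d²=89 > ρ²=60 → inactive
o4: d²=13 ≤ ρ²=60; F_rep = 25·(-3,2)/13² = (-0.4438,0.2959)
F = F_att + ΣF_rep = (-16.4438,1.2959)
p' = p + 1/8·F = (3.9445,2.1620)

Fx=-16.4438 Fy=1.2959 x'=3.9445 y'=2.1620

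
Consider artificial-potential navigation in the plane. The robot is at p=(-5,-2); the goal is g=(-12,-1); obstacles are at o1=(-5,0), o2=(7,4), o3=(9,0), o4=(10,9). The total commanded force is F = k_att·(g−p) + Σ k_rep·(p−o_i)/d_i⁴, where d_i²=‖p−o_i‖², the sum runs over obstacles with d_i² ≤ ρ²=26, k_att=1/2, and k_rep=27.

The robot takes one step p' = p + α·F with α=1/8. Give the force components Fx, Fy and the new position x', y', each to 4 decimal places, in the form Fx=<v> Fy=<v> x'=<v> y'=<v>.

F_att = 1/2·(g−p) = 1/2·(-7,1) = (-3.5000,0.5000)
o1: d²=4 ≤ ρ²=26; F_rep = 27·(0,-2)/4² = (0.0000,-3.3750)
o2: d²=180 > ρ²=26 → inactive
o3: d²=200 > ρ²=26 → inactive
o4: d²=346 > ρ²=26 → inactive
F = F_att + ΣF_rep = (-3.5000,-2.8750)
p' = p + 1/8·F = (-5.4375,-2.3594)

Fx=-3.5000 Fy=-2.8750 x'=-5.4375 y'=-2.3594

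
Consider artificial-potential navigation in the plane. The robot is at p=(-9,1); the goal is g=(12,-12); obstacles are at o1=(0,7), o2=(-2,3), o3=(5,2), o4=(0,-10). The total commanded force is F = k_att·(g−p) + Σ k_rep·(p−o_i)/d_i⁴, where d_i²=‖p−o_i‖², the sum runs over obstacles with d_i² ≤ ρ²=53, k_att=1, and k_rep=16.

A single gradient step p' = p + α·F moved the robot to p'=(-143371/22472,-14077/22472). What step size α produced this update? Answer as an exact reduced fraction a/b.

F_att = 1·(g−p) = 1·(21,-13) = (21.0000,-13.0000)
o1: d²=117 > ρ²=53 → inactive
o2: d²=53 ≤ ρ²=53; F_rep = 16·(-7,-2)/53² = (-0.0399,-0.0114)
o3: d²=197 > ρ²=53 → inactive
o4: d²=202 > ρ²=53 → inactive
F = F_att + ΣF_rep = (20.9601,-13.0114)
Δp = p'−p = (2.6200,-1.6264); α = Δx/Fx = (58877/22472) / (58877/2809) = 1/8
check: Δy/Fy = (-36549/22472) / (-36549/2809) = 1/8 ✓

α = 1/8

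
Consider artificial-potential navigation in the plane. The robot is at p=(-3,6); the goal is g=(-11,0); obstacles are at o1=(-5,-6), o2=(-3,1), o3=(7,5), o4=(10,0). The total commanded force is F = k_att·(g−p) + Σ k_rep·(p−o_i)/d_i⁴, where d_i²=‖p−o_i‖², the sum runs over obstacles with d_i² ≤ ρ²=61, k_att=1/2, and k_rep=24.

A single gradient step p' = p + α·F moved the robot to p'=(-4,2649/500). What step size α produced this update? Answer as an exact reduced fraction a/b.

α = 1/4

F_att = 1/2·(g−p) = 1/2·(-8,-6) = (-4.0000,-3.0000)
o1: d²=148 > ρ²=61 → inactive
o2: d²=25 ≤ ρ²=61; F_rep = 24·(0,5)/25² = (0.0000,0.1920)
o3: d²=101 > ρ²=61 → inactive
o4: d²=205 > ρ²=61 → inactive
F = F_att + ΣF_rep = (-4.0000,-2.8080)
Δp = p'−p = (-1.0000,-0.7020); α = Δx/Fx = (-1) / (-4) = 1/4
check: Δy/Fy = (-351/500) / (-351/125) = 1/4 ✓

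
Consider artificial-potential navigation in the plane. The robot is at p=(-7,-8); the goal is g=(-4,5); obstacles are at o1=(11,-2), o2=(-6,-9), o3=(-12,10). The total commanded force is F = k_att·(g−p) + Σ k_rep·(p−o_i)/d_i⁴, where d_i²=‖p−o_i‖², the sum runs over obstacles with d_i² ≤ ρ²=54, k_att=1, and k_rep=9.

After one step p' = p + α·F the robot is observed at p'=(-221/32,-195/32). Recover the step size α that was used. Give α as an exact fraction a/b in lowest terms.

F_att = 1·(g−p) = 1·(3,13) = (3.0000,13.0000)
o1: d²=360 > ρ²=54 → inactive
o2: d²=2 ≤ ρ²=54; F_rep = 9·(-1,1)/2² = (-2.2500,2.2500)
o3: d²=349 > ρ²=54 → inactive
F = F_att + ΣF_rep = (0.7500,15.2500)
Δp = p'−p = (0.0938,1.9062); α = Δx/Fx = (3/32) / (3/4) = 1/8
check: Δy/Fy = (61/32) / (61/4) = 1/8 ✓

α = 1/8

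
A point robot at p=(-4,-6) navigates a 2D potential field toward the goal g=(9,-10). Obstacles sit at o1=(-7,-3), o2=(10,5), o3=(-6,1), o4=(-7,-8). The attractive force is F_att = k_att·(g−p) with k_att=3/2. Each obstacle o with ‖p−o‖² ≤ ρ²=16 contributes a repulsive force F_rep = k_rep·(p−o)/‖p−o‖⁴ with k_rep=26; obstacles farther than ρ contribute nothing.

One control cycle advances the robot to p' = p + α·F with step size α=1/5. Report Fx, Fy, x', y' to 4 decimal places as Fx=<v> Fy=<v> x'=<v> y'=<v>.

F_att = 3/2·(g−p) = 3/2·(13,-4) = (19.5000,-6.0000)
o1: d²=18 > ρ²=16 → inactive
o2: d²=317 > ρ²=16 → inactive
o3: d²=53 > ρ²=16 → inactive
o4: d²=13 ≤ ρ²=16; F_rep = 26·(3,2)/13² = (0.4615,0.3077)
F = F_att + ΣF_rep = (19.9615,-5.6923)
p' = p + 1/5·F = (-0.0077,-7.1385)

Fx=19.9615 Fy=-5.6923 x'=-0.0077 y'=-7.1385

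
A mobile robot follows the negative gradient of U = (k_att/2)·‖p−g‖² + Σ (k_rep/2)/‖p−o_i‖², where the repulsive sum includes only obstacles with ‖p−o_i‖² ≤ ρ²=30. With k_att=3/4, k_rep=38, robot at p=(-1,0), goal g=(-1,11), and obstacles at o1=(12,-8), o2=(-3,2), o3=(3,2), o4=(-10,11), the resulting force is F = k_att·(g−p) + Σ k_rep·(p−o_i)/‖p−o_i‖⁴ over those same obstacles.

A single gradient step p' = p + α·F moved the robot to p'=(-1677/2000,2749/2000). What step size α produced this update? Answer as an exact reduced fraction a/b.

F_att = 3/4·(g−p) = 3/4·(0,11) = (0.0000,8.2500)
o1: d²=233 > ρ²=30 → inactive
o2: d²=8 ≤ ρ²=30; F_rep = 38·(2,-2)/8² = (1.1875,-1.1875)
o3: d²=20 ≤ ρ²=30; F_rep = 38·(-4,-2)/20² = (-0.3800,-0.1900)
o4: d²=202 > ρ²=30 → inactive
F = F_att + ΣF_rep = (0.8075,6.8725)
Δp = p'−p = (0.1615,1.3745); α = Δx/Fx = (323/2000) / (323/400) = 1/5
check: Δy/Fy = (2749/2000) / (2749/400) = 1/5 ✓

α = 1/5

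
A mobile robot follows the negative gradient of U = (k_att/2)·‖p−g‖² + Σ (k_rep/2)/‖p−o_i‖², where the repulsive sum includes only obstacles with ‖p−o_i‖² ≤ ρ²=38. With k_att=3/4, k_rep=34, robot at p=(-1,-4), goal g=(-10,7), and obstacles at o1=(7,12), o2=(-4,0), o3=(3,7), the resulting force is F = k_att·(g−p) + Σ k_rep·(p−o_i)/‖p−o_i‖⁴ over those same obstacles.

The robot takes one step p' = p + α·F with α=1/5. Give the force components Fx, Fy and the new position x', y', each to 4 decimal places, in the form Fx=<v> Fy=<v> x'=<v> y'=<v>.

Fx=-6.5868 Fy=8.0324 x'=-2.3174 y'=-2.3935

F_att = 3/4·(g−p) = 3/4·(-9,11) = (-6.7500,8.2500)
o1: d²=320 > ρ²=38 → inactive
o2: d²=25 ≤ ρ²=38; F_rep = 34·(3,-4)/25² = (0.1632,-0.2176)
o3: d²=137 > ρ²=38 → inactive
F = F_att + ΣF_rep = (-6.5868,8.0324)
p' = p + 1/5·F = (-2.3174,-2.3935)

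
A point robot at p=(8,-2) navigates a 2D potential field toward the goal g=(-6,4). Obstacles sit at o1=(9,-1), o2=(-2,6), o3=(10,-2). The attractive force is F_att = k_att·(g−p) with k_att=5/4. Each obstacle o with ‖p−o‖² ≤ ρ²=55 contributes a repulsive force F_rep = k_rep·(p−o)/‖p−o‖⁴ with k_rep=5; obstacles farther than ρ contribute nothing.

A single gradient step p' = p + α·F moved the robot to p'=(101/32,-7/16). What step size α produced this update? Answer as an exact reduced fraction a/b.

α = 1/4

F_att = 5/4·(g−p) = 5/4·(-14,6) = (-17.5000,7.5000)
o1: d²=2 ≤ ρ²=55; F_rep = 5·(-1,-1)/2² = (-1.2500,-1.2500)
o2: d²=164 > ρ²=55 → inactive
o3: d²=4 ≤ ρ²=55; F_rep = 5·(-2,0)/4² = (-0.6250,0.0000)
F = F_att + ΣF_rep = (-19.3750,6.2500)
Δp = p'−p = (-4.8438,1.5625); α = Δx/Fx = (-155/32) / (-155/8) = 1/4
check: Δy/Fy = (25/16) / (25/4) = 1/4 ✓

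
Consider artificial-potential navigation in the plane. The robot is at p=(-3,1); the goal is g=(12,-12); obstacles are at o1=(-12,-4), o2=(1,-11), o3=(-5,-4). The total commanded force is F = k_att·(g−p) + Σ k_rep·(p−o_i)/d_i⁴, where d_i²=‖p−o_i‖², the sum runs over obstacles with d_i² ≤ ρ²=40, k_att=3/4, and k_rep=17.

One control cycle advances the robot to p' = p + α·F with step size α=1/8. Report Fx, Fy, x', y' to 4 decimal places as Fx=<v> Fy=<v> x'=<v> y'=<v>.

Fx=11.2904 Fy=-9.6489 x'=-1.5887 y'=-0.2061

F_att = 3/4·(g−p) = 3/4·(15,-13) = (11.2500,-9.7500)
o1: d²=106 > ρ²=40 → inactive
o2: d²=160 > ρ²=40 → inactive
o3: d²=29 ≤ ρ²=40; F_rep = 17·(2,5)/29² = (0.0404,0.1011)
F = F_att + ΣF_rep = (11.2904,-9.6489)
p' = p + 1/8·F = (-1.5887,-0.2061)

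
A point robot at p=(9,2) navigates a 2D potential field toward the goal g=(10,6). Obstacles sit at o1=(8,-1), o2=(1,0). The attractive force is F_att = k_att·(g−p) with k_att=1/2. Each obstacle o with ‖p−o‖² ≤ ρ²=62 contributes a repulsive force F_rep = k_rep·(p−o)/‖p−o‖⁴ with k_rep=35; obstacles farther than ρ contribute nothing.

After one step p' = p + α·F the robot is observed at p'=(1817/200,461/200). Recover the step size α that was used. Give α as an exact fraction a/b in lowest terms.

F_att = 1/2·(g−p) = 1/2·(1,4) = (0.5000,2.0000)
o1: d²=10 ≤ ρ²=62; F_rep = 35·(1,3)/10² = (0.3500,1.0500)
o2: d²=68 > ρ²=62 → inactive
F = F_att + ΣF_rep = (0.8500,3.0500)
Δp = p'−p = (0.0850,0.3050); α = Δx/Fx = (17/200) / (17/20) = 1/10
check: Δy/Fy = (61/200) / (61/20) = 1/10 ✓

α = 1/10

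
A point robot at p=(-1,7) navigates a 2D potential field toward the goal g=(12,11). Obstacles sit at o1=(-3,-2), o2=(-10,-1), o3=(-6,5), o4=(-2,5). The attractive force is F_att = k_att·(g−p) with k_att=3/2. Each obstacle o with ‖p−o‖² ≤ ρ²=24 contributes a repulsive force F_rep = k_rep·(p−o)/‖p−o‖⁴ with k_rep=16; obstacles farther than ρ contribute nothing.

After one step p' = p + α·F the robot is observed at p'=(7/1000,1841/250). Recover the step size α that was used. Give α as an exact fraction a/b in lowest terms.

F_att = 3/2·(g−p) = 3/2·(13,4) = (19.5000,6.0000)
o1: d²=85 > ρ²=24 → inactive
o2: d²=145 > ρ²=24 → inactive
o3: d²=29 > ρ²=24 → inactive
o4: d²=5 ≤ ρ²=24; F_rep = 16·(1,2)/5² = (0.6400,1.2800)
F = F_att + ΣF_rep = (20.1400,7.2800)
Δp = p'−p = (1.0070,0.3640); α = Δx/Fx = (1007/1000) / (1007/50) = 1/20
check: Δy/Fy = (91/250) / (182/25) = 1/20 ✓

α = 1/20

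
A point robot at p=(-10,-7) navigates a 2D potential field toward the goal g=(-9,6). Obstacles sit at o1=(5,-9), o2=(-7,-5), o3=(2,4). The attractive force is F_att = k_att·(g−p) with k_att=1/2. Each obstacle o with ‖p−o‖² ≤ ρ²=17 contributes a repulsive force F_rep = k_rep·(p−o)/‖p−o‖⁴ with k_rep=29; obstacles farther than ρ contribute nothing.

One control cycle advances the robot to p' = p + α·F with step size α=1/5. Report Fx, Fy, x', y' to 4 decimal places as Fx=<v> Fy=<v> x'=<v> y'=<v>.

Fx=-0.0148 Fy=6.1568 x'=-10.0030 y'=-5.7686

F_att = 1/2·(g−p) = 1/2·(1,13) = (0.5000,6.5000)
o1: d²=229 > ρ²=17 → inactive
o2: d²=13 ≤ ρ²=17; F_rep = 29·(-3,-2)/13² = (-0.5148,-0.3432)
o3: d²=265 > ρ²=17 → inactive
F = F_att + ΣF_rep = (-0.0148,6.1568)
p' = p + 1/5·F = (-10.0030,-5.7686)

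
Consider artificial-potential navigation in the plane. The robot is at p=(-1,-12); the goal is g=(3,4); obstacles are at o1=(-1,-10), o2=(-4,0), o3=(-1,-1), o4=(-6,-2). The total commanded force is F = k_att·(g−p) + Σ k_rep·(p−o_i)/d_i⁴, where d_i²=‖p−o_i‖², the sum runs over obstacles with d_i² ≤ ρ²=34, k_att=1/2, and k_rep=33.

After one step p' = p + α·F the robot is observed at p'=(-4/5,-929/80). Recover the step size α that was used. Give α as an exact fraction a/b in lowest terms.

F_att = 1/2·(g−p) = 1/2·(4,16) = (2.0000,8.0000)
o1: d²=4 ≤ ρ²=34; F_rep = 33·(0,-2)/4² = (0.0000,-4.1250)
o2: d²=153 > ρ²=34 → inactive
o3: d²=121 > ρ²=34 → inactive
o4: d²=125 > ρ²=34 → inactive
F = F_att + ΣF_rep = (2.0000,3.8750)
Δp = p'−p = (0.2000,0.3875); α = Δx/Fx = (1/5) / (2) = 1/10
check: Δy/Fy = (31/80) / (31/8) = 1/10 ✓

α = 1/10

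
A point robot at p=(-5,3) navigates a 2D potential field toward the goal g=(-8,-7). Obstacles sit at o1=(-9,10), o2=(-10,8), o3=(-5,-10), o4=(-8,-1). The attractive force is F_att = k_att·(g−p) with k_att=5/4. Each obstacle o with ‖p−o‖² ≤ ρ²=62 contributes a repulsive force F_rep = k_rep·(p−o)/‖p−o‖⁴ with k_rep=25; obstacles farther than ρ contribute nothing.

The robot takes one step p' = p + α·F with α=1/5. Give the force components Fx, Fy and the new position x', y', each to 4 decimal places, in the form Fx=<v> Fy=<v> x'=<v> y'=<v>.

Fx=-3.5800 Fy=-12.3900 x'=-5.7160 y'=0.5220

F_att = 5/4·(g−p) = 5/4·(-3,-10) = (-3.7500,-12.5000)
o1: d²=65 > ρ²=62 → inactive
o2: d²=50 ≤ ρ²=62; F_rep = 25·(5,-5)/50² = (0.0500,-0.0500)
o3: d²=169 > ρ²=62 → inactive
o4: d²=25 ≤ ρ²=62; F_rep = 25·(3,4)/25² = (0.1200,0.1600)
F = F_att + ΣF_rep = (-3.5800,-12.3900)
p' = p + 1/5·F = (-5.7160,0.5220)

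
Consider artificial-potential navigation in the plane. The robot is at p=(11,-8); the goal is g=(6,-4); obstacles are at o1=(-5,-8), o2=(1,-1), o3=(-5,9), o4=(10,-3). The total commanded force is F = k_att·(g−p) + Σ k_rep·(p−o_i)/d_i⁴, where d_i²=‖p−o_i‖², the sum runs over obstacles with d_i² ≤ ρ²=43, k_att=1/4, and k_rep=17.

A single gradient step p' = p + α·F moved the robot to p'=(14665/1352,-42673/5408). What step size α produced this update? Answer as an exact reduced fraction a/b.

α = 1/8

F_att = 1/4·(g−p) = 1/4·(-5,4) = (-1.2500,1.0000)
o1: d²=256 > ρ²=43 → inactive
o2: d²=149 > ρ²=43 → inactive
o3: d²=545 > ρ²=43 → inactive
o4: d²=26 ≤ ρ²=43; F_rep = 17·(1,-5)/26² = (0.0251,-0.1257)
F = F_att + ΣF_rep = (-1.2249,0.8743)
Δp = p'−p = (-0.1531,0.1093); α = Δx/Fx = (-207/1352) / (-207/169) = 1/8
check: Δy/Fy = (591/5408) / (591/676) = 1/8 ✓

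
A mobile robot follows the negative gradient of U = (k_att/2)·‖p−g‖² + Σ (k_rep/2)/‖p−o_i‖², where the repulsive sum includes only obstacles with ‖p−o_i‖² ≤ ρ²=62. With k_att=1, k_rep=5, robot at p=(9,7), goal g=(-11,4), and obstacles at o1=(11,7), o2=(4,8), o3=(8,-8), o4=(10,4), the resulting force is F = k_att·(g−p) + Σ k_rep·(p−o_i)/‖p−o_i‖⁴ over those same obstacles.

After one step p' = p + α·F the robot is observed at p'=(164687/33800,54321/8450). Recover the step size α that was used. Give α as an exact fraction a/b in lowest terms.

F_att = 1·(g−p) = 1·(-20,-3) = (-20.0000,-3.0000)
o1: d²=4 ≤ ρ²=62; F_rep = 5·(-2,0)/4² = (-0.6250,0.0000)
o2: d²=26 ≤ ρ²=62; F_rep = 5·(5,-1)/26² = (0.0370,-0.0074)
o3: d²=226 > ρ²=62 → inactive
o4: d²=10 ≤ ρ²=62; F_rep = 5·(-1,3)/10² = (-0.0500,0.1500)
F = F_att + ΣF_rep = (-20.6380,-2.8574)
Δp = p'−p = (-4.1276,-0.5715); α = Δx/Fx = (-139513/33800) / (-139513/6760) = 1/5
check: Δy/Fy = (-4829/8450) / (-4829/1690) = 1/5 ✓

α = 1/5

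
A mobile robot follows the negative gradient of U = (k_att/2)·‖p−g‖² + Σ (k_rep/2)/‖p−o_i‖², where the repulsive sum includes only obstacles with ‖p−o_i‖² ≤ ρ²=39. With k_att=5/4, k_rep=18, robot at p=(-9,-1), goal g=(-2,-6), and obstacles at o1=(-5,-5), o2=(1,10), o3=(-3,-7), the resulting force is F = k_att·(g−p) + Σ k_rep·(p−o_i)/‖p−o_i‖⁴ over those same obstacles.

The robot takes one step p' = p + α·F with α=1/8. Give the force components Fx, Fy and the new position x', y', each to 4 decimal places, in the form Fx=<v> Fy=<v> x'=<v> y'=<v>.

F_att = 5/4·(g−p) = 5/4·(7,-5) = (8.7500,-6.2500)
o1: d²=32 ≤ ρ²=39; F_rep = 18·(-4,4)/32² = (-0.0703,0.0703)
o2: d²=221 > ρ²=39 → inactive
o3: d²=72 > ρ²=39 → inactive
F = F_att + ΣF_rep = (8.6797,-6.1797)
p' = p + 1/8·F = (-7.9150,-1.7725)

Fx=8.6797 Fy=-6.1797 x'=-7.9150 y'=-1.7725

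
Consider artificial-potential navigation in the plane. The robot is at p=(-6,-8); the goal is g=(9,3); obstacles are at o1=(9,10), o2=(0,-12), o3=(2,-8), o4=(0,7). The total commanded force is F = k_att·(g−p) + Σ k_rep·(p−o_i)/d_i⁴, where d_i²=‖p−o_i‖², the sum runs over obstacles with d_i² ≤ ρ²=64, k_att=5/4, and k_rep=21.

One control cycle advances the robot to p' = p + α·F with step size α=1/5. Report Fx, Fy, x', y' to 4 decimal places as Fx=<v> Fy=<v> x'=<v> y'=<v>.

F_att = 5/4·(g−p) = 5/4·(15,11) = (18.7500,13.7500)
o1: d²=549 > ρ²=64 → inactive
o2: d²=52 ≤ ρ²=64; F_rep = 21·(-6,4)/52² = (-0.0466,0.0311)
o3: d²=64 ≤ ρ²=64; F_rep = 21·(-8,0)/64² = (-0.0410,0.0000)
o4: d²=261 > ρ²=64 → inactive
F = F_att + ΣF_rep = (18.6624,13.7811)
p' = p + 1/5·F = (-2.2675,-5.2438)

Fx=18.6624 Fy=13.7811 x'=-2.2675 y'=-5.2438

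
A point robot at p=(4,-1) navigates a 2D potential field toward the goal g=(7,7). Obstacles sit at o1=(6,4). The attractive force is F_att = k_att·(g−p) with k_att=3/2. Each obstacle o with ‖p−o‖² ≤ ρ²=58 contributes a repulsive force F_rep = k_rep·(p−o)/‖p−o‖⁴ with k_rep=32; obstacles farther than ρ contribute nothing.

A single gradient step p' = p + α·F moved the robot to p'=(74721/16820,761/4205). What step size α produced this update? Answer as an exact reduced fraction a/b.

F_att = 3/2·(g−p) = 3/2·(3,8) = (4.5000,12.0000)
o1: d²=29 ≤ ρ²=58; F_rep = 32·(-2,-5)/29² = (-0.0761,-0.1902)
F = F_att + ΣF_rep = (4.4239,11.8098)
Δp = p'−p = (0.4424,1.1810); α = Δx/Fx = (7441/16820) / (7441/1682) = 1/10
check: Δy/Fy = (4966/4205) / (9932/841) = 1/10 ✓

α = 1/10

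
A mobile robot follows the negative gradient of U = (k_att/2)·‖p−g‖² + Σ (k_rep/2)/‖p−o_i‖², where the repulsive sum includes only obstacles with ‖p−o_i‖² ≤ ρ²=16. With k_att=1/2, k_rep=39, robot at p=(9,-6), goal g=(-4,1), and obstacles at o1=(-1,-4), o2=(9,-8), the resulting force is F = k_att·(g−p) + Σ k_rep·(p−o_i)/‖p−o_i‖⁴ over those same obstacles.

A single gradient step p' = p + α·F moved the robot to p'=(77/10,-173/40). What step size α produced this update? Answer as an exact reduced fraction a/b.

α = 1/5

F_att = 1/2·(g−p) = 1/2·(-13,7) = (-6.5000,3.5000)
o1: d²=104 > ρ²=16 → inactive
o2: d²=4 ≤ ρ²=16; F_rep = 39·(0,2)/4² = (0.0000,4.8750)
F = F_att + ΣF_rep = (-6.5000,8.3750)
Δp = p'−p = (-1.3000,1.6750); α = Δx/Fx = (-13/10) / (-13/2) = 1/5
check: Δy/Fy = (67/40) / (67/8) = 1/5 ✓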